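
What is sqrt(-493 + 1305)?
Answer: 2*sqrt(203) ≈ 28.496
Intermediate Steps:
sqrt(-493 + 1305) = sqrt(812) = 2*sqrt(203)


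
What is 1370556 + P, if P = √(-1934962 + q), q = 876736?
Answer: 1370556 + I*√1058226 ≈ 1.3706e+6 + 1028.7*I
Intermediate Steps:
P = I*√1058226 (P = √(-1934962 + 876736) = √(-1058226) = I*√1058226 ≈ 1028.7*I)
1370556 + P = 1370556 + I*√1058226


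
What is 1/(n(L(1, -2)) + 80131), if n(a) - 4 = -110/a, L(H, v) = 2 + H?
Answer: 3/240295 ≈ 1.2485e-5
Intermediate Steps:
n(a) = 4 - 110/a
1/(n(L(1, -2)) + 80131) = 1/((4 - 110/(2 + 1)) + 80131) = 1/((4 - 110/3) + 80131) = 1/(-98/3 + 80131) = 1/(240295/3) = 3/240295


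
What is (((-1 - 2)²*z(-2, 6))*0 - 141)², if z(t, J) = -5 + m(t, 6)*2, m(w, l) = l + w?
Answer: 19881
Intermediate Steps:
z(t, J) = 7 + 2*t (z(t, J) = -5 + (6 + t)*2 = -5 + (12 + 2*t) = 7 + 2*t)
(((-1 - 2)²*z(-2, 6))*0 - 141)² = (((-1 - 2)²*(7 + 2*(-2)))*0 - 141)² = (((-3)²*(7 - 4))*0 - 141)² = ((9*3)*0 - 141)² = (27*0 - 141)² = (0 - 141)² = (-141)² = 19881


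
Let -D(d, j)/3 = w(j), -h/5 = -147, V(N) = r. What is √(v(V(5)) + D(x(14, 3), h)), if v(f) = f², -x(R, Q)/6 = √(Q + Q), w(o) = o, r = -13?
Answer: 2*I*√509 ≈ 45.122*I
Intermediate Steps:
V(N) = -13
h = 735 (h = -5*(-147) = 735)
x(R, Q) = -6*√2*√Q (x(R, Q) = -6*√(Q + Q) = -6*√2*√Q)
D(d, j) = -3*j
√(v(V(5)) + D(x(14, 3), h)) = √((-13)² - 3*735) = √(169 - 2205) = √(-2036) = 2*I*√509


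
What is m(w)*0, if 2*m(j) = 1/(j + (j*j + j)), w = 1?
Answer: 0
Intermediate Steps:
m(j) = 1/(2*(j² + 2*j)) (m(j) = 1/(2*(j + (j*j + j))) = 1/(2*(j + (j² + j))) = 1/(2*(j + (j + j²))) = 1/(2*(j² + 2*j)))
m(w)*0 = ((½)/(1*(2 + 1)))*0 = ((½)*1/3)*0 = ((½)*1*(⅓))*0 = (⅙)*0 = 0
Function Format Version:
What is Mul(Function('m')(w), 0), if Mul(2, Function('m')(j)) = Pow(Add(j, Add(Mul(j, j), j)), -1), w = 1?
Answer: 0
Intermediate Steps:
Function('m')(j) = Mul(Rational(1, 2), Pow(Add(Pow(j, 2), Mul(2, j)), -1)) (Function('m')(j) = Mul(Rational(1, 2), Pow(Add(j, Add(Mul(j, j), j)), -1)) = Mul(Rational(1, 2), Pow(Add(j, Add(Pow(j, 2), j)), -1)) = Mul(Rational(1, 2), Pow(Add(j, Add(j, Pow(j, 2))), -1)) = Mul(Rational(1, 2), Pow(Add(Pow(j, 2), Mul(2, j)), -1)))
Mul(Function('m')(w), 0) = Mul(Mul(Rational(1, 2), Pow(1, -1), Pow(Add(2, 1), -1)), 0) = Mul(Mul(Rational(1, 2), 1, Pow(3, -1)), 0) = Mul(Mul(Rational(1, 2), 1, Rational(1, 3)), 0) = Mul(Rational(1, 6), 0) = 0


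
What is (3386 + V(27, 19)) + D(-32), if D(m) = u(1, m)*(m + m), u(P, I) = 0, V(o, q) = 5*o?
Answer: 3521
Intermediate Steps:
D(m) = 0 (D(m) = 0*(m + m) = 0*(2*m) = 0)
(3386 + V(27, 19)) + D(-32) = (3386 + 5*27) + 0 = (3386 + 135) + 0 = 3521 + 0 = 3521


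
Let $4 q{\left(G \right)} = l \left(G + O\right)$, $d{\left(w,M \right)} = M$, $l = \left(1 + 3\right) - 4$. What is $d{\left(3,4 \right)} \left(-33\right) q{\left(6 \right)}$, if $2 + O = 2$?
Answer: $0$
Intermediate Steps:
$O = 0$ ($O = -2 + 2 = 0$)
$l = 0$ ($l = 4 - 4 = 0$)
$q{\left(G \right)} = 0$ ($q{\left(G \right)} = \frac{0 \left(G + 0\right)}{4} = \frac{0 G}{4} = \frac{1}{4} \cdot 0 = 0$)
$d{\left(3,4 \right)} \left(-33\right) q{\left(6 \right)} = 4 \left(-33\right) 0 = \left(-132\right) 0 = 0$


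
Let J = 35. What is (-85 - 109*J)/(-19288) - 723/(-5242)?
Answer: 2149314/6319231 ≈ 0.34012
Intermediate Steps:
(-85 - 109*J)/(-19288) - 723/(-5242) = (-85 - 109*35)/(-19288) - 723/(-5242) = (-85 - 3815)*(-1/19288) - 723*(-1/5242) = -3900*(-1/19288) + 723/5242 = 975/4822 + 723/5242 = 2149314/6319231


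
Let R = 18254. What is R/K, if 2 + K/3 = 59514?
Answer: 9127/89268 ≈ 0.10224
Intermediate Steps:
K = 178536 (K = -6 + 3*59514 = -6 + 178542 = 178536)
R/K = 18254/178536 = 18254*(1/178536) = 9127/89268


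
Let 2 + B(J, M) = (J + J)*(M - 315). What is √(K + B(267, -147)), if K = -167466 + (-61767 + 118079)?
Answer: 2*I*√89466 ≈ 598.22*I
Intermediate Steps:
K = -111154 (K = -167466 + 56312 = -111154)
B(J, M) = -2 + 2*J*(-315 + M) (B(J, M) = -2 + (J + J)*(M - 315) = -2 + (2*J)*(-315 + M) = -2 + 2*J*(-315 + M))
√(K + B(267, -147)) = √(-111154 + (-2 - 630*267 + 2*267*(-147))) = √(-111154 + (-2 - 168210 - 78498)) = √(-111154 - 246710) = √(-357864) = 2*I*√89466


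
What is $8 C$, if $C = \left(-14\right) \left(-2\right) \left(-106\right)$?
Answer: $-23744$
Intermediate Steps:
$C = -2968$ ($C = 28 \left(-106\right) = -2968$)
$8 C = 8 \left(-2968\right) = -23744$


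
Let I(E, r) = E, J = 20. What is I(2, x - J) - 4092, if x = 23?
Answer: -4090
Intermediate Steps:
I(2, x - J) - 4092 = 2 - 4092 = -4090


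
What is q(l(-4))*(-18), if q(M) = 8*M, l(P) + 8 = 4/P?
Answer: 1296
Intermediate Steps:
l(P) = -8 + 4/P
q(l(-4))*(-18) = (8*(-8 + 4/(-4)))*(-18) = (8*(-8 + 4*(-¼)))*(-18) = (8*(-8 - 1))*(-18) = (8*(-9))*(-18) = -72*(-18) = 1296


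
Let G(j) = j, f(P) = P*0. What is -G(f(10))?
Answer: 0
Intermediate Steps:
f(P) = 0
-G(f(10)) = -1*0 = 0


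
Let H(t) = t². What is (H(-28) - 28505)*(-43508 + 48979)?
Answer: -151661591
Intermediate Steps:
(H(-28) - 28505)*(-43508 + 48979) = ((-28)² - 28505)*(-43508 + 48979) = (784 - 28505)*5471 = -27721*5471 = -151661591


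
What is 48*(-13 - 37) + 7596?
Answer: 5196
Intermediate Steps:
48*(-13 - 37) + 7596 = 48*(-50) + 7596 = -2400 + 7596 = 5196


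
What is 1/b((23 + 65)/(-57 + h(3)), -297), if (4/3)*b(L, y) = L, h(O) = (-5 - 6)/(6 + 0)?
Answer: -353/396 ≈ -0.89141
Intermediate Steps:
h(O) = -11/6
b(L, y) = 3*L/4
1/b((23 + 65)/(-57 + h(3)), -297) = 1/(3*((23 + 65)/(-57 - 11/6))/4) = 1/(3*(88/(-353/6))/4) = 1/(3*(88*(-6/353))/4) = 1/((¾)*(-528/353)) = 1/(-396/353) = -353/396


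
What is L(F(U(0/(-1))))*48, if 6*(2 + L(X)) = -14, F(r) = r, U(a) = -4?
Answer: -208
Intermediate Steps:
L(X) = -13/3 (L(X) = -2 + (⅙)*(-14) = -2 - 7/3 = -13/3)
L(F(U(0/(-1))))*48 = -13/3*48 = -208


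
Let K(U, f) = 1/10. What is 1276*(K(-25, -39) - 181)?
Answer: -1154142/5 ≈ -2.3083e+5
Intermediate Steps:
K(U, f) = ⅒
1276*(K(-25, -39) - 181) = 1276*(⅒ - 181) = 1276*(-1809/10) = -1154142/5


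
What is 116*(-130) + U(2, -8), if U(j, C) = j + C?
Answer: -15086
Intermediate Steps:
U(j, C) = C + j
116*(-130) + U(2, -8) = 116*(-130) + (-8 + 2) = -15080 - 6 = -15086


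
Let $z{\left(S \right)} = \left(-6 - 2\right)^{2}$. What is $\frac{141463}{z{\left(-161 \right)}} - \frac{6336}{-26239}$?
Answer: $\frac{3712253161}{1679296} \approx 2210.6$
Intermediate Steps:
$z{\left(S \right)} = 64$ ($z{\left(S \right)} = \left(-8\right)^{2} = 64$)
$\frac{141463}{z{\left(-161 \right)}} - \frac{6336}{-26239} = \frac{141463}{64} - \frac{6336}{-26239} = 141463 \cdot \frac{1}{64} - - \frac{6336}{26239} = \frac{141463}{64} + \frac{6336}{26239} = \frac{3712253161}{1679296}$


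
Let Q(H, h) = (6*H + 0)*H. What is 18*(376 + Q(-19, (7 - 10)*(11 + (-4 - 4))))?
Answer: 45756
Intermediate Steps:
Q(H, h) = 6*H**2 (Q(H, h) = (6*H)*H = 6*H**2)
18*(376 + Q(-19, (7 - 10)*(11 + (-4 - 4)))) = 18*(376 + 6*(-19)**2) = 18*(376 + 6*361) = 18*(376 + 2166) = 18*2542 = 45756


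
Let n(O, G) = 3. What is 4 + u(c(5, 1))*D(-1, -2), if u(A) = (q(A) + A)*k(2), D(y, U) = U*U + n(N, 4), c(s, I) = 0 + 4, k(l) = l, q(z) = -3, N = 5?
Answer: 18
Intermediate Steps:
c(s, I) = 4
D(y, U) = 3 + U² (D(y, U) = U*U + 3 = U² + 3 = 3 + U²)
u(A) = -6 + 2*A (u(A) = (-3 + A)*2 = -6 + 2*A)
4 + u(c(5, 1))*D(-1, -2) = 4 + (-6 + 2*4)*(3 + (-2)²) = 4 + (-6 + 8)*(3 + 4) = 4 + 2*7 = 4 + 14 = 18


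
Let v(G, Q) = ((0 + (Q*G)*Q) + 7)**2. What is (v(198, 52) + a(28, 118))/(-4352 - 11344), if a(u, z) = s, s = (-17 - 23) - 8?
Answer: -286652089153/15696 ≈ -1.8263e+7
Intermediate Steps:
s = -48 (s = -40 - 8 = -48)
a(u, z) = -48
v(G, Q) = (7 + G*Q**2)**2 (v(G, Q) = ((0 + (G*Q)*Q) + 7)**2 = ((0 + G*Q**2) + 7)**2 = (G*Q**2 + 7)**2 = (7 + G*Q**2)**2)
(v(198, 52) + a(28, 118))/(-4352 - 11344) = ((7 + 198*52**2)**2 - 48)/(-4352 - 11344) = ((7 + 198*2704)**2 - 48)/(-15696) = ((7 + 535392)**2 - 48)*(-1/15696) = (535399**2 - 48)*(-1/15696) = (286652089201 - 48)*(-1/15696) = 286652089153*(-1/15696) = -286652089153/15696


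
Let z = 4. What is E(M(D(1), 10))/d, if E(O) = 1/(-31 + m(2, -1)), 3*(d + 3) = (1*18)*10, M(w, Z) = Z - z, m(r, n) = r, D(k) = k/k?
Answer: -1/1653 ≈ -0.00060496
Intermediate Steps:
D(k) = 1
M(w, Z) = -4 + Z (M(w, Z) = Z - 1*4 = Z - 4 = -4 + Z)
d = 57 (d = -3 + ((1*18)*10)/3 = -3 + (18*10)/3 = -3 + (1/3)*180 = -3 + 60 = 57)
E(O) = -1/29 (E(O) = 1/(-31 + 2) = 1/(-29) = -1/29)
E(M(D(1), 10))/d = -1/29/57 = -1/29*1/57 = -1/1653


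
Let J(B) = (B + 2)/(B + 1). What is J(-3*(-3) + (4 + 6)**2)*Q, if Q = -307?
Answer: -34077/110 ≈ -309.79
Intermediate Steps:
J(B) = (2 + B)/(1 + B)
J(-3*(-3) + (4 + 6)**2)*Q = ((2 + (-3*(-3) + (4 + 6)**2))/(1 + (-3*(-3) + (4 + 6)**2)))*(-307) = ((2 + (9 + 10**2))/(1 + (9 + 10**2)))*(-307) = ((2 + (9 + 100))/(1 + (9 + 100)))*(-307) = ((2 + 109)/(1 + 109))*(-307) = (111/110)*(-307) = -34077/110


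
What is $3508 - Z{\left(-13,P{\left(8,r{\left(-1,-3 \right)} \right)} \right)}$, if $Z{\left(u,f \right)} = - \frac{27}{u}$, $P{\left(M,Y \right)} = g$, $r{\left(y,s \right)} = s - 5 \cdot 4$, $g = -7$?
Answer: $\frac{45577}{13} \approx 3505.9$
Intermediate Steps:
$r{\left(y,s \right)} = -20 + s$ ($r{\left(y,s \right)} = s - 20 = -20 + s$)
$P{\left(M,Y \right)} = -7$
$3508 - Z{\left(-13,P{\left(8,r{\left(-1,-3 \right)} \right)} \right)} = 3508 - - \frac{27}{-13} = 3508 - \left(-27\right) \left(- \frac{1}{13}\right) = 3508 - \frac{27}{13} = \frac{45577}{13}$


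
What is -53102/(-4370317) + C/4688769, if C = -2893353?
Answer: -590280323403/975781279513 ≈ -0.60493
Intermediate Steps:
-53102/(-4370317) + C/4688769 = -53102/(-4370317) - 2893353/4688769 = -53102*(-1/4370317) - 2893353*1/4688769 = 7586/624331 - 964451/1562923 = -590280323403/975781279513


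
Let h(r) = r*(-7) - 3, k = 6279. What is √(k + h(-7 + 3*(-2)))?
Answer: √6367 ≈ 79.793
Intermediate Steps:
h(r) = -3 - 7*r (h(r) = -7*r - 3 = -3 - 7*r)
√(k + h(-7 + 3*(-2))) = √(6279 + (-3 - 7*(-7 + 3*(-2)))) = √(6279 + (-3 - 7*(-7 - 6))) = √(6279 + (-3 - 7*(-13))) = √(6279 + (-3 + 91)) = √(6279 + 88) = √6367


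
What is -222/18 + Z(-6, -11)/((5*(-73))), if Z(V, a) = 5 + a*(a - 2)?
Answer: -13949/1095 ≈ -12.739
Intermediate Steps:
Z(V, a) = 5 + a*(-2 + a)
-222/18 + Z(-6, -11)/((5*(-73))) = -222/18 + (5 + (-11)² - 2*(-11))/((5*(-73))) = -222*1/18 + (5 + 121 + 22)/(-365) = -37/3 + 148*(-1/365) = -37/3 - 148/365 = -13949/1095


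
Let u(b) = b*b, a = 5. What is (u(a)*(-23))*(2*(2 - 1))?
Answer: -1150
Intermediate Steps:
u(b) = b**2
(u(a)*(-23))*(2*(2 - 1)) = (5**2*(-23))*(2*(2 - 1)) = (25*(-23))*(2*1) = -575*2 = -1150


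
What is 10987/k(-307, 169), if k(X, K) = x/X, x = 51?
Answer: -3373009/51 ≈ -66137.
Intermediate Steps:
k(X, K) = 51/X
10987/k(-307, 169) = 10987/((51/(-307))) = 10987/((51*(-1/307))) = 10987/(-51/307) = 10987*(-307/51) = -3373009/51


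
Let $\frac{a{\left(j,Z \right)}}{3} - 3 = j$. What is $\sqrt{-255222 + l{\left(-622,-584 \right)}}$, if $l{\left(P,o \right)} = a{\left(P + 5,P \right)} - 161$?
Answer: $5 i \sqrt{10289} \approx 507.17 i$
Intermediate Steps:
$a{\left(j,Z \right)} = 9 + 3 j$
$l{\left(P,o \right)} = -137 + 3 P$ ($l{\left(P,o \right)} = \left(9 + 3 \left(P + 5\right)\right) - 161 = \left(9 + 3 \left(5 + P\right)\right) - 161 = \left(9 + \left(15 + 3 P\right)\right) - 161 = \left(24 + 3 P\right) - 161 = -137 + 3 P$)
$\sqrt{-255222 + l{\left(-622,-584 \right)}} = \sqrt{-255222 + \left(-137 + 3 \left(-622\right)\right)} = \sqrt{-255222 - 2003} = \sqrt{-257225} = 5 i \sqrt{10289}$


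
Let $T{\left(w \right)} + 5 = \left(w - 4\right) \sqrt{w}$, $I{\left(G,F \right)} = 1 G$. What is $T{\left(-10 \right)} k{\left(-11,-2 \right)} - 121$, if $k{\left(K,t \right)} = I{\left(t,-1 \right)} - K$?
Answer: $-166 - 126 i \sqrt{10} \approx -166.0 - 398.45 i$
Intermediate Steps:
$I{\left(G,F \right)} = G$
$T{\left(w \right)} = -5 + \sqrt{w} \left(-4 + w\right)$ ($T{\left(w \right)} = -5 + \left(w - 4\right) \sqrt{w} = -5 + \left(-4 + w\right) \sqrt{w} = -5 + \sqrt{w} \left(-4 + w\right)$)
$k{\left(K,t \right)} = t - K$
$T{\left(-10 \right)} k{\left(-11,-2 \right)} - 121 = \left(-5 + \left(-10\right)^{\frac{3}{2}} - 4 \sqrt{-10}\right) \left(-2 - -11\right) - 121 = \left(-5 - 10 i \sqrt{10} - 4 i \sqrt{10}\right) \left(-2 + 11\right) - 121 = \left(-5 - 10 i \sqrt{10} - 4 i \sqrt{10}\right) 9 - 121 = \left(-5 - 14 i \sqrt{10}\right) 9 - 121 = \left(-45 - 126 i \sqrt{10}\right) - 121 = -166 - 126 i \sqrt{10}$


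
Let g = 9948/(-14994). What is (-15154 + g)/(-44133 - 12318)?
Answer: 37871504/141071049 ≈ 0.26846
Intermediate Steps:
g = -1658/2499 (g = 9948*(-1/14994) = -1658/2499 ≈ -0.66347)
(-15154 + g)/(-44133 - 12318) = (-15154 - 1658/2499)/(-44133 - 12318) = -37871504/2499/(-56451) = -37871504/2499*(-1/56451) = 37871504/141071049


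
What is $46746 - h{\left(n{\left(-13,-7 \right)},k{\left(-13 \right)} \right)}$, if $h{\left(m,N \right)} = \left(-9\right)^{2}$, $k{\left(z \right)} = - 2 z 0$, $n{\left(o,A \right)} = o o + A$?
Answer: $46665$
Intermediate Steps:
$n{\left(o,A \right)} = A + o^{2}$ ($n{\left(o,A \right)} = o^{2} + A = A + o^{2}$)
$k{\left(z \right)} = 0$
$h{\left(m,N \right)} = 81$
$46746 - h{\left(n{\left(-13,-7 \right)},k{\left(-13 \right)} \right)} = 46746 - 81 = 46665$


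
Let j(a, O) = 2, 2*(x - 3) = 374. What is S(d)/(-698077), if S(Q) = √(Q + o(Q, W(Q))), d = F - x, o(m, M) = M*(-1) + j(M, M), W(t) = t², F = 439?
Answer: -5*I*√2470/698077 ≈ -0.00035597*I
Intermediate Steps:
x = 190 (x = 3 + (½)*374 = 3 + 187 = 190)
o(m, M) = 2 - M (o(m, M) = M*(-1) + 2 = -M + 2 = 2 - M)
d = 249 (d = 439 - 1*190 = 439 - 190 = 249)
S(Q) = √(2 + Q - Q²) (S(Q) = √(Q + (2 - Q²)) = √(2 + Q - Q²))
S(d)/(-698077) = √(2 + 249 - 1*249²)/(-698077) = √(2 + 249 - 1*62001)*(-1/698077) = √(2 + 249 - 62001)*(-1/698077) = √(-61750)*(-1/698077) = (5*I*√2470)*(-1/698077) = -5*I*√2470/698077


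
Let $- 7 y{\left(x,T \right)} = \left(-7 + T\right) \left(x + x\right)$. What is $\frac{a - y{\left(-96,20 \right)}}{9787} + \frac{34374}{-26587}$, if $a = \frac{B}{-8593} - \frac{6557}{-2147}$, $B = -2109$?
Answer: $- \frac{44659455470742262}{33604220065308893} \approx -1.329$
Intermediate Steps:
$y{\left(x,T \right)} = - \frac{2 x \left(-7 + T\right)}{7}$ ($y{\left(x,T \right)} = - \frac{\left(-7 + T\right) \left(x + x\right)}{7} = - \frac{\left(-7 + T\right) 2 x}{7} = - \frac{2 x \left(-7 + T\right)}{7}$)
$a = \frac{60872324}{18449171}$ ($a = - \frac{2109}{-8593} - \frac{6557}{-2147} = \left(-2109\right) \left(- \frac{1}{8593}\right) - - \frac{6557}{2147} = \frac{2109}{8593} + \frac{6557}{2147} = \frac{60872324}{18449171} \approx 3.2995$)
$\frac{a - y{\left(-96,20 \right)}}{9787} + \frac{34374}{-26587} = \frac{\frac{60872324}{18449171} - \frac{2}{7} \left(-96\right) \left(7 - 20\right)}{9787} + \frac{34374}{-26587} = \left(\frac{60872324}{18449171} - \frac{2}{7} \left(-96\right) \left(7 - 20\right)\right) \frac{1}{9787} + 34374 \left(- \frac{1}{26587}\right) = \left(\frac{60872324}{18449171} - \frac{2}{7} \left(-96\right) \left(-13\right)\right) \frac{1}{9787} - \frac{34374}{26587} = \left(\frac{60872324}{18449171} - \frac{2496}{7}\right) \frac{1}{9787} - \frac{34374}{26587} = \left(- \frac{45623024548}{129144197}\right) \frac{1}{9787} - \frac{34374}{26587} = - \frac{45623024548}{1263934256039} - \frac{34374}{26587} = - \frac{44659455470742262}{33604220065308893}$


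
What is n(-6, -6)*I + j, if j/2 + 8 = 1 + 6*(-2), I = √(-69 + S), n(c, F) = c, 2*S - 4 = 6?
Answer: -38 - 48*I ≈ -38.0 - 48.0*I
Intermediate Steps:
S = 5 (S = 2 + (½)*6 = 2 + 3 = 5)
I = 8*I (I = √(-69 + 5) = √(-64) = 8*I ≈ 8.0*I)
j = -38 (j = -16 + 2*(1 + 6*(-2)) = -16 + 2*(1 - 12) = -16 + 2*(-11) = -16 - 22 = -38)
n(-6, -6)*I + j = -48*I - 38 = -38 - 48*I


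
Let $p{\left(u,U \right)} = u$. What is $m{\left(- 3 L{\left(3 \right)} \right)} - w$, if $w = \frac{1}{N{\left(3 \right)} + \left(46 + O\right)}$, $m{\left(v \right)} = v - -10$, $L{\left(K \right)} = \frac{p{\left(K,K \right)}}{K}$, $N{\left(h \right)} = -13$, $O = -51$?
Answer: $\frac{127}{18} \approx 7.0556$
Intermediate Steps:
$L{\left(K \right)} = 1$ ($L{\left(K \right)} = \frac{K}{K} = 1$)
$m{\left(v \right)} = 10 + v$ ($m{\left(v \right)} = v + 10 = 10 + v$)
$w = - \frac{1}{18}$ ($w = \frac{1}{-13 + \left(46 - 51\right)} = \frac{1}{-13 - 5} = \frac{1}{-18} = - \frac{1}{18} \approx -0.055556$)
$m{\left(- 3 L{\left(3 \right)} \right)} - w = \left(10 - 3\right) - - \frac{1}{18} = \left(10 - 3\right) + \frac{1}{18} = 7 + \frac{1}{18} = \frac{127}{18}$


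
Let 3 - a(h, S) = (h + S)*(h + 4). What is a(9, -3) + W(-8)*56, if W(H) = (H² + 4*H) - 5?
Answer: 1437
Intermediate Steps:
a(h, S) = 3 - (4 + h)*(S + h) (a(h, S) = 3 - (h + S)*(h + 4) = 3 - (S + h)*(4 + h) = 3 - (4 + h)*(S + h))
W(H) = -5 + H² + 4*H
a(9, -3) + W(-8)*56 = (3 - 1*9² - 4*(-3) - 4*9 - 1*(-3)*9) + (-5 + (-8)² + 4*(-8))*56 = (3 - 1*81 + 12 - 36 + 27) + (-5 + 64 - 32)*56 = (3 - 81 + 12 - 36 + 27) + 27*56 = -75 + 1512 = 1437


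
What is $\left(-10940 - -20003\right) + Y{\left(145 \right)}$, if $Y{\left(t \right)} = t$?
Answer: $9208$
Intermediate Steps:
$\left(-10940 - -20003\right) + Y{\left(145 \right)} = \left(-10940 - -20003\right) + 145 = \left(-10940 + 20003\right) + 145 = 9063 + 145 = 9208$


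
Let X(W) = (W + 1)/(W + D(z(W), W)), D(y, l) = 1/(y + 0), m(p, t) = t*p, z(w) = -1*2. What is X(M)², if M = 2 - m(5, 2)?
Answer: 196/289 ≈ 0.67820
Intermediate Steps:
z(w) = -2
m(p, t) = p*t
D(y, l) = 1/y
M = -8 (M = 2 - 5*2 = 2 - 1*10 = 2 - 10 = -8)
X(W) = (1 + W)/(-½ + W) (X(W) = (W + 1)/(W + 1/(-2)) = (1 + W)/(W - ½) = (1 + W)/(-½ + W))
X(M)² = (2*(1 - 8)/(-1 + 2*(-8)))² = (2*(-7)/(-1 - 16))² = (2*(-7)/(-17))² = (2*(-1/17)*(-7))² = (14/17)² = 196/289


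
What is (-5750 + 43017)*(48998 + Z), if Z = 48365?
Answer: 3628426921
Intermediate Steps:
(-5750 + 43017)*(48998 + Z) = (-5750 + 43017)*(48998 + 48365) = 37267*97363 = 3628426921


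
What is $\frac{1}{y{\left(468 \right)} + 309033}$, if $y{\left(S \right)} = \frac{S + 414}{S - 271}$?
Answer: $\frac{197}{60880383} \approx 3.2359 \cdot 10^{-6}$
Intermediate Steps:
$y{\left(S \right)} = \frac{414 + S}{-271 + S}$
$\frac{1}{y{\left(468 \right)} + 309033} = \frac{1}{\frac{414 + 468}{-271 + 468} + 309033} = \frac{1}{\frac{1}{197} \cdot 882 + 309033} = \frac{1}{\frac{882}{197} + 309033} = \frac{1}{\frac{60880383}{197}} = \frac{197}{60880383}$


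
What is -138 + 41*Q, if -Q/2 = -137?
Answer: 11096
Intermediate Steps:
Q = 274 (Q = -2*(-137) = 274)
-138 + 41*Q = -138 + 41*274 = -138 + 11234 = 11096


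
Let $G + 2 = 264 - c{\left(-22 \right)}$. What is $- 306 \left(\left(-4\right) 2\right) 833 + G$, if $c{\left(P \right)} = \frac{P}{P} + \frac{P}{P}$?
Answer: $2039444$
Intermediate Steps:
$c{\left(P \right)} = 2$ ($c{\left(P \right)} = 1 + 1 = 2$)
$G = 260$ ($G = -2 + \left(264 - 2\right) = -2 + 262 = 260$)
$- 306 \left(\left(-4\right) 2\right) 833 + G = - 306 \left(\left(-4\right) 2\right) 833 + 260 = \left(-306\right) \left(-8\right) 833 + 260 = 2448 \cdot 833 + 260 = 2039184 + 260 = 2039444$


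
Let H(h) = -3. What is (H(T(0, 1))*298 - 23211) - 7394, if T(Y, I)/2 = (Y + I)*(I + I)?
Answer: -31499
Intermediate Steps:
T(Y, I) = 4*I*(I + Y) (T(Y, I) = 2*((Y + I)*(I + I)) = 2*((I + Y)*(2*I)) = 2*(2*I*(I + Y)) = 4*I*(I + Y))
(H(T(0, 1))*298 - 23211) - 7394 = (-3*298 - 23211) - 7394 = (-894 - 23211) - 7394 = -24105 - 7394 = -31499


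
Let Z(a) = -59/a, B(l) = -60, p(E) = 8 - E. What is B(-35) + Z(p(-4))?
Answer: -779/12 ≈ -64.917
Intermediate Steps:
B(-35) + Z(p(-4)) = -60 - 59/(8 - 1*(-4)) = -60 - 59/(8 + 4) = -60 - 59/12 = -779/12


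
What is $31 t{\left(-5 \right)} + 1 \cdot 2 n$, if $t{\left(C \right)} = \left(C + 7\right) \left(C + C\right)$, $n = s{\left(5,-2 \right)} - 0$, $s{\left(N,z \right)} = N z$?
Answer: $-640$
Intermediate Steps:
$n = -10$ ($n = 5 \left(-2\right) - 0 = -10 + 0 = -10$)
$t{\left(C \right)} = 2 C \left(7 + C\right)$ ($t{\left(C \right)} = \left(7 + C\right) 2 C = 2 C \left(7 + C\right)$)
$31 t{\left(-5 \right)} + 1 \cdot 2 n = 31 \cdot 2 \left(-5\right) \left(7 - 5\right) + 1 \cdot 2 \left(-10\right) = 31 \cdot 2 \left(-5\right) 2 + 2 \left(-10\right) = 31 \left(-20\right) - 20 = -620 - 20 = -640$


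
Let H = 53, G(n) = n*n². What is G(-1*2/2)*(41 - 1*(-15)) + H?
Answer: -3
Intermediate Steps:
G(n) = n³
G(-1*2/2)*(41 - 1*(-15)) + H = (-1*2/2)³*(41 - 1*(-15)) + 53 = (-2*½)³*(41 + 15) + 53 = (-1)³*56 + 53 = -1*56 + 53 = -56 + 53 = -3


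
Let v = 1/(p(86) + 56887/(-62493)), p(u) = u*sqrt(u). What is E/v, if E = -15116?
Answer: 859903892/62493 - 1299976*sqrt(86) ≈ -1.2042e+7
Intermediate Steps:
p(u) = u**(3/2)
v = 1/(-56887/62493 + 86*sqrt(86)) (v = 1/(86**(3/2) + 56887/(-62493)) = 1/(86*sqrt(86) + 56887*(-1/62493)) = 1/(86*sqrt(86) - 56887/62493) = 1/(-56887/62493 + 86*sqrt(86)) ≈ 0.0012553)
E/v = -15116/(3555039291/2484033996035975 + 335862254214*sqrt(86)/2484033996035975)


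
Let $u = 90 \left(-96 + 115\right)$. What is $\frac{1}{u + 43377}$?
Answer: $\frac{1}{45087} \approx 2.2179 \cdot 10^{-5}$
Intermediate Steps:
$u = 1710$ ($u = 90 \cdot 19 = 1710$)
$\frac{1}{u + 43377} = \frac{1}{1710 + 43377} = \frac{1}{45087}$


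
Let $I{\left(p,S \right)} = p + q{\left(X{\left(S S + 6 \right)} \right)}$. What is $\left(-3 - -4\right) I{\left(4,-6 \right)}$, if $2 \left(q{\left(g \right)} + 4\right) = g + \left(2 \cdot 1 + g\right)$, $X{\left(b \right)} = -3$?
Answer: $-2$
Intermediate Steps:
$q{\left(g \right)} = -3 + g$ ($q{\left(g \right)} = -4 + \frac{g + \left(2 \cdot 1 + g\right)}{2} = -4 + \frac{g + \left(2 + g\right)}{2} = -4 + \frac{2 + 2 g}{2} = -4 + \left(1 + g\right) = -3 + g$)
$I{\left(p,S \right)} = -6 + p$ ($I{\left(p,S \right)} = p - 6 = -6 + p$)
$\left(-3 - -4\right) I{\left(4,-6 \right)} = \left(-3 - -4\right) \left(-6 + 4\right) = \left(-3 + 4\right) \left(-2\right) = 1 \left(-2\right) = -2$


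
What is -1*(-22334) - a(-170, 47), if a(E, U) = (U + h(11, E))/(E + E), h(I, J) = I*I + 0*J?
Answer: 1898432/85 ≈ 22335.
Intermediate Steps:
h(I, J) = I**2 (h(I, J) = I**2 + 0 = I**2)
a(E, U) = (121 + U)/(2*E) (a(E, U) = (U + 11**2)/(E + E) = (U + 121)/((2*E)) = (121 + U)*(1/(2*E)) = (121 + U)/(2*E))
-1*(-22334) - a(-170, 47) = -1*(-22334) - (121 + 47)/(2*(-170)) = 22334 - (-1)*168/(2*170) = 22334 - 1*(-42/85) = 22334 + 42/85 = 1898432/85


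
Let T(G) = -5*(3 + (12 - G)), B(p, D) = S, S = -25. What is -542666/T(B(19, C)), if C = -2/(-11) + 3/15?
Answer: 271333/100 ≈ 2713.3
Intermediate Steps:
C = 21/55 (C = -2*(-1/11) + 3*(1/15) = 2/11 + 1/5 = 21/55 ≈ 0.38182)
B(p, D) = -25
T(G) = -75 + 5*G (T(G) = -5*(15 - G) = -75 + 5*G)
-542666/T(B(19, C)) = -542666/(-75 + 5*(-25)) = -542666/(-75 - 125) = -542666/(-200) = -542666*(-1/200) = 271333/100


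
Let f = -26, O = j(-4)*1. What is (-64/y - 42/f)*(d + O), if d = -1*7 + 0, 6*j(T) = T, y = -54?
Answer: -22609/1053 ≈ -21.471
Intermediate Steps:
j(T) = T/6
O = -⅔ (O = ((⅙)*(-4))*1 = -⅔*1 = -⅔ ≈ -0.66667)
d = -7 (d = -7 + 0 = -7)
(-64/y - 42/f)*(d + O) = (-64/(-54) - 42/(-26))*(-7 - ⅔) = (-64*(-1/54) - 42*(-1/26))*(-23/3) = (32/27 + 21/13)*(-23/3) = (983/351)*(-23/3) = -22609/1053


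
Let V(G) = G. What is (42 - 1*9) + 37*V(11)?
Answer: 440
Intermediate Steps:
(42 - 1*9) + 37*V(11) = (42 - 1*9) + 37*11 = (42 - 9) + 407 = 33 + 407 = 440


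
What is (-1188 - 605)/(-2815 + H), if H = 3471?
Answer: -1793/656 ≈ -2.7332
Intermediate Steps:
(-1188 - 605)/(-2815 + H) = (-1188 - 605)/(-2815 + 3471) = -1793/656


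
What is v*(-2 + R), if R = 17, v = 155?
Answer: 2325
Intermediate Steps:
v*(-2 + R) = 155*(-2 + 17) = 155*15 = 2325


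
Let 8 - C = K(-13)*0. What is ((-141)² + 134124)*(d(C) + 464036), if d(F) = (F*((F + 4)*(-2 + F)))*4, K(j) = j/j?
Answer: 71818691700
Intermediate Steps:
K(j) = 1
C = 8 (C = 8 - 0 = 8 - 1*0 = 8 + 0 = 8)
d(F) = 4*F*(-2 + F)*(4 + F) (d(F) = (F*((4 + F)*(-2 + F)))*4 = (F*((-2 + F)*(4 + F)))*4 = (F*(-2 + F)*(4 + F))*4 = 4*F*(-2 + F)*(4 + F))
((-141)² + 134124)*(d(C) + 464036) = ((-141)² + 134124)*(4*8*(-8 + 8² + 2*8) + 464036) = (19881 + 134124)*(4*8*(-8 + 64 + 16) + 464036) = 154005*(4*8*72 + 464036) = 154005*(2304 + 464036) = 154005*466340 = 71818691700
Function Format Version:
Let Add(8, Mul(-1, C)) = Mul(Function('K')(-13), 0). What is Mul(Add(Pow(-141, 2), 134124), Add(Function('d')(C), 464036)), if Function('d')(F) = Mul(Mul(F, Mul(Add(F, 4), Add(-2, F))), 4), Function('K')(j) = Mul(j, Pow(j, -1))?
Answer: 71818691700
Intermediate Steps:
Function('K')(j) = 1
C = 8 (C = Add(8, Mul(-1, Mul(1, 0))) = Add(8, Mul(-1, 0)) = Add(8, 0) = 8)
Function('d')(F) = Mul(4, F, Add(-2, F), Add(4, F)) (Function('d')(F) = Mul(Mul(F, Mul(Add(4, F), Add(-2, F))), 4) = Mul(Mul(F, Mul(Add(-2, F), Add(4, F))), 4) = Mul(Mul(F, Add(-2, F), Add(4, F)), 4) = Mul(4, F, Add(-2, F), Add(4, F)))
Mul(Add(Pow(-141, 2), 134124), Add(Function('d')(C), 464036)) = Mul(Add(Pow(-141, 2), 134124), Add(Mul(4, 8, Add(-8, Pow(8, 2), Mul(2, 8))), 464036)) = Mul(Add(19881, 134124), Add(Mul(4, 8, Add(-8, 64, 16)), 464036)) = Mul(154005, Add(Mul(4, 8, 72), 464036)) = Mul(154005, Add(2304, 464036)) = Mul(154005, 466340) = 71818691700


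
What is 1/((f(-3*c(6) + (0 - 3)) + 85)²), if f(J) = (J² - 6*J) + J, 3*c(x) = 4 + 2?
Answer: 1/44521 ≈ 2.2461e-5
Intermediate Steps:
c(x) = 2 (c(x) = (4 + 2)/3 = (⅓)*6 = 2)
f(J) = J² - 5*J
1/((f(-3*c(6) + (0 - 3)) + 85)²) = 1/(((-3*2 + (0 - 3))*(-5 + (-3*2 + (0 - 3))) + 85)²) = 1/(((-6 - 3)*(-5 + (-6 - 3)) + 85)²) = 1/((-9*(-5 - 9) + 85)²) = 1/((-9*(-14) + 85)²) = 1/((126 + 85)²) = 1/(211²) = 1/44521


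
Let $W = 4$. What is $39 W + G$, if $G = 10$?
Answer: $166$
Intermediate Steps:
$39 W + G = 39 \cdot 4 + 10 = 156 + 10 = 166$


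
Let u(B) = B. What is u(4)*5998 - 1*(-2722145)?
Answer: 2746137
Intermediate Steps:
u(4)*5998 - 1*(-2722145) = 4*5998 - 1*(-2722145) = 23992 + 2722145 = 2746137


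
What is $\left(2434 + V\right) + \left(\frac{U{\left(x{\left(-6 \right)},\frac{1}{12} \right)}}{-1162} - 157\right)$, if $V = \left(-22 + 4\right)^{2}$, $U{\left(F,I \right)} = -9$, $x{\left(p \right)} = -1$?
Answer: $\frac{3022371}{1162} \approx 2601.0$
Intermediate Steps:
$V = 324$ ($V = \left(-18\right)^{2} = 324$)
$\left(2434 + V\right) + \left(\frac{U{\left(x{\left(-6 \right)},\frac{1}{12} \right)}}{-1162} - 157\right) = \left(2434 + 324\right) - \left(157 + \frac{9}{-1162}\right) = 2758 - \frac{182425}{1162} = \frac{3022371}{1162}$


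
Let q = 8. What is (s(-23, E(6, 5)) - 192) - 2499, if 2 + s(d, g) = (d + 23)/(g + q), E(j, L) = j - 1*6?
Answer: -2693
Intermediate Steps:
E(j, L) = -6 + j (E(j, L) = j - 6 = -6 + j)
s(d, g) = -2 + (23 + d)/(8 + g) (s(d, g) = -2 + (d + 23)/(g + 8) = -2 + (23 + d)/(8 + g))
(s(-23, E(6, 5)) - 192) - 2499 = ((7 - 23 - 2*(-6 + 6))/(8 + (-6 + 6)) - 192) - 2499 = ((7 - 23 - 2*0)/(8 + 0) - 192) - 2499 = ((7 - 23 + 0)/8 - 192) - 2499 = ((⅛)*(-16) - 192) - 2499 = (-2 - 192) - 2499 = -194 - 2499 = -2693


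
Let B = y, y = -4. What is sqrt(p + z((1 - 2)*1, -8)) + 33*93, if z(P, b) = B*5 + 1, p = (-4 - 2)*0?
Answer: 3069 + I*sqrt(19) ≈ 3069.0 + 4.3589*I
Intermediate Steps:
p = 0 (p = -6*0 = 0)
B = -4
z(P, b) = -19 (z(P, b) = -4*5 + 1 = -20 + 1 = -19)
sqrt(p + z((1 - 2)*1, -8)) + 33*93 = sqrt(0 - 19) + 33*93 = sqrt(-19) + 3069 = I*sqrt(19) + 3069 = 3069 + I*sqrt(19)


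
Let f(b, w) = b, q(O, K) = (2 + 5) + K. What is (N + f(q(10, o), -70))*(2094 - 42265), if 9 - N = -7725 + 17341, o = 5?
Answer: 385440745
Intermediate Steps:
q(O, K) = 7 + K
N = -9607 (N = 9 - (-7725 + 17341) = 9 - 1*9616 = 9 - 9616 = -9607)
(N + f(q(10, o), -70))*(2094 - 42265) = (-9607 + (7 + 5))*(2094 - 42265) = (-9607 + 12)*(-40171) = -9595*(-40171) = 385440745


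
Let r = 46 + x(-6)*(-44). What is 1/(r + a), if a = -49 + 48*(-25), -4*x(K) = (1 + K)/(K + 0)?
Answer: -6/7163 ≈ -0.00083764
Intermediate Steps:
x(K) = -(1 + K)/(4*K) (x(K) = -(1 + K)/(4*(K + 0)) = -(1 + K)/(4*K))
a = -1249 (a = -49 - 1200 = -1249)
r = 331/6 (r = 46 + ((1/4)*(-1 - 1*(-6))/(-6))*(-44) = 46 + ((1/4)*(-1/6)*(-1 + 6))*(-44) = 46 + ((1/4)*(-1/6)*5)*(-44) = 46 - 5/24*(-44) = 46 + 55/6 = 331/6 ≈ 55.167)
1/(r + a) = 1/(331/6 - 1249) = 1/(-7163/6) = -6/7163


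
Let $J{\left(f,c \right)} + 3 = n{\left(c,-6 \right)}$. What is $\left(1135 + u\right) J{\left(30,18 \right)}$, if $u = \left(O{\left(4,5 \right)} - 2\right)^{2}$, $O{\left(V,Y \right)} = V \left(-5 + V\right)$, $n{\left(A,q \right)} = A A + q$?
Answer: $368865$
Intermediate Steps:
$n{\left(A,q \right)} = q + A^{2}$ ($n{\left(A,q \right)} = A^{2} + q = q + A^{2}$)
$J{\left(f,c \right)} = -9 + c^{2}$ ($J{\left(f,c \right)} = -3 + \left(-6 + c^{2}\right) = -9 + c^{2}$)
$u = 36$ ($u = \left(4 \left(-5 + 4\right) - 2\right)^{2} = \left(4 \left(-1\right) - 2\right)^{2} = \left(-4 - 2\right)^{2} = \left(-6\right)^{2} = 36$)
$\left(1135 + u\right) J{\left(30,18 \right)} = \left(1135 + 36\right) \left(-9 + 18^{2}\right) = 1171 \left(-9 + 324\right) = 1171 \cdot 315 = 368865$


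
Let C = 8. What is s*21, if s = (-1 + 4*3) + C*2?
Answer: 567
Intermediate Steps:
s = 27 (s = (-1 + 4*3) + 8*2 = (-1 + 12) + 16 = 11 + 16 = 27)
s*21 = 27*21 = 567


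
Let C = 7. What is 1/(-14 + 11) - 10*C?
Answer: -211/3 ≈ -70.333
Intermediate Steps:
1/(-14 + 11) - 10*C = 1/(-14 + 11) - 10*7 = 1/(-3) - 70 = -1/3 - 70 = -211/3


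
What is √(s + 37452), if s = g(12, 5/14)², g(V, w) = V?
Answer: 2*√9399 ≈ 193.90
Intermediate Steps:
s = 144 (s = 12² = 144)
√(s + 37452) = √(144 + 37452) = √37596 = 2*√9399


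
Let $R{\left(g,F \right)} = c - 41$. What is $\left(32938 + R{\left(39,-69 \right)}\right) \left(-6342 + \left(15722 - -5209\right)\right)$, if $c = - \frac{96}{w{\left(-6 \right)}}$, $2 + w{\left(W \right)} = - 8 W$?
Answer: $\frac{11037789387}{23} \approx 4.799 \cdot 10^{8}$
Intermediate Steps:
$w{\left(W \right)} = -2 - 8 W$
$c = - \frac{48}{23}$ ($c = - \frac{96}{-2 - -48} = - \frac{96}{-2 + 48} = - \frac{96}{46} = \left(-96\right) \frac{1}{46} = - \frac{48}{23} \approx -2.087$)
$R{\left(g,F \right)} = - \frac{991}{23}$ ($R{\left(g,F \right)} = - \frac{48}{23} - 41 = - \frac{991}{23}$)
$\left(32938 + R{\left(39,-69 \right)}\right) \left(-6342 + \left(15722 - -5209\right)\right) = \left(32938 - \frac{991}{23}\right) \left(-6342 + \left(15722 - -5209\right)\right) = \frac{756583 \left(-6342 + \left(15722 + 5209\right)\right)}{23} = \frac{756583 \left(-6342 + 20931\right)}{23} = \frac{756583}{23} \cdot 14589 = \frac{11037789387}{23}$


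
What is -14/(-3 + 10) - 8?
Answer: -10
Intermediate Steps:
-14/(-3 + 10) - 8 = -14/7 - 8 = (⅐)*(-14) - 8 = -2 - 8 = -10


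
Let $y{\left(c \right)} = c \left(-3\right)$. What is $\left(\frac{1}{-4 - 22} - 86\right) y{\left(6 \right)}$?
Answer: $\frac{20133}{13} \approx 1548.7$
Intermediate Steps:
$y{\left(c \right)} = - 3 c$
$\left(\frac{1}{-4 - 22} - 86\right) y{\left(6 \right)} = \left(\frac{1}{-4 - 22} - 86\right) \left(\left(-3\right) 6\right) = \left(\frac{1}{-26} - 86\right) \left(-18\right) = \left(- \frac{1}{26} - 86\right) \left(-18\right) = \left(- \frac{2237}{26}\right) \left(-18\right) = \frac{20133}{13}$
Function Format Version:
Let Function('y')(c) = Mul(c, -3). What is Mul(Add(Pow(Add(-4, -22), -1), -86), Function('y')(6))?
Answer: Rational(20133, 13) ≈ 1548.7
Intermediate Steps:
Function('y')(c) = Mul(-3, c)
Mul(Add(Pow(Add(-4, -22), -1), -86), Function('y')(6)) = Mul(Add(Pow(Add(-4, -22), -1), -86), Mul(-3, 6)) = Mul(Add(Pow(-26, -1), -86), -18) = Mul(Add(Rational(-1, 26), -86), -18) = Mul(Rational(-2237, 26), -18) = Rational(20133, 13)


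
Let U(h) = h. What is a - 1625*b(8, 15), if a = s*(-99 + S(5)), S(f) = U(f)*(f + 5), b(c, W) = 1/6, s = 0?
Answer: -1625/6 ≈ -270.83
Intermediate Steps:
b(c, W) = ⅙
S(f) = f*(5 + f) (S(f) = f*(f + 5) = f*(5 + f))
a = 0 (a = 0*(-99 + 5*(5 + 5)) = 0*(-99 + 5*10) = 0*(-99 + 50) = 0*(-49) = 0)
a - 1625*b(8, 15) = 0 - 1625*⅙ = 0 - 1625/6 = -1625/6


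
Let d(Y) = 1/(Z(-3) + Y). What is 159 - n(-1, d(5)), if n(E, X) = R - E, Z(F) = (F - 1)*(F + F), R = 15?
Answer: 143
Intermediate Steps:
Z(F) = 2*F*(-1 + F) (Z(F) = (-1 + F)*(2*F) = 2*F*(-1 + F))
d(Y) = 1/(24 + Y) (d(Y) = 1/(2*(-3)*(-1 - 3) + Y) = 1/(2*(-3)*(-4) + Y) = 1/(24 + Y))
n(E, X) = 15 - E
159 - n(-1, d(5)) = 159 - (15 - 1*(-1)) = 159 - (15 + 1) = 159 - 1*16 = 159 - 16 = 143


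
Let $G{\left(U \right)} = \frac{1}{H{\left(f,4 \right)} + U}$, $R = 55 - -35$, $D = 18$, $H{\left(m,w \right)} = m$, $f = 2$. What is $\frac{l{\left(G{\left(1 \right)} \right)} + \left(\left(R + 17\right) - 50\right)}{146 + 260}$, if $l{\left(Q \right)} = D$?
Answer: $\frac{75}{406} \approx 0.18473$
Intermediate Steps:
$R = 90$ ($R = 55 + 35 = 90$)
$G{\left(U \right)} = \frac{1}{2 + U}$
$l{\left(Q \right)} = 18$
$\frac{l{\left(G{\left(1 \right)} \right)} + \left(\left(R + 17\right) - 50\right)}{146 + 260} = \frac{18 + \left(\left(90 + 17\right) - 50\right)}{146 + 260} = \frac{18 + \left(107 - 50\right)}{406} = \left(18 + 57\right) \frac{1}{406} = 75 \cdot \frac{1}{406} = \frac{75}{406}$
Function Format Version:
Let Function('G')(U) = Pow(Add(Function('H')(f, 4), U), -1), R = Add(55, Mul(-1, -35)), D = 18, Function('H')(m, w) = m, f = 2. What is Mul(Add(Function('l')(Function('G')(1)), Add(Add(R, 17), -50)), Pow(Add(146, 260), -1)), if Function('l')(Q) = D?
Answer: Rational(75, 406) ≈ 0.18473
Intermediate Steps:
R = 90 (R = Add(55, 35) = 90)
Function('G')(U) = Pow(Add(2, U), -1)
Function('l')(Q) = 18
Mul(Add(Function('l')(Function('G')(1)), Add(Add(R, 17), -50)), Pow(Add(146, 260), -1)) = Mul(Add(18, Add(Add(90, 17), -50)), Pow(Add(146, 260), -1)) = Mul(Add(18, Add(107, -50)), Pow(406, -1)) = Mul(Add(18, 57), Rational(1, 406)) = Mul(75, Rational(1, 406)) = Rational(75, 406)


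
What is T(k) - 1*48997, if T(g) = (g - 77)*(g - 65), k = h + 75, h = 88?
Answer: -40569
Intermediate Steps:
k = 163 (k = 88 + 75 = 163)
T(g) = (-77 + g)*(-65 + g)
T(k) - 1*48997 = (5005 + 163² - 142*163) - 1*48997 = (5005 + 26569 - 23146) - 48997 = 8428 - 48997 = -40569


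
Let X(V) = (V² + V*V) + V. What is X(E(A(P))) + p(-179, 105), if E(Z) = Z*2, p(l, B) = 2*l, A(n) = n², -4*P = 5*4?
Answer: 4692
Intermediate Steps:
P = -5 (P = -5*4/4 = -¼*20 = -5)
E(Z) = 2*Z
X(V) = V + 2*V² (X(V) = (V² + V²) + V = 2*V² + V = V + 2*V²)
X(E(A(P))) + p(-179, 105) = (2*(-5)²)*(1 + 2*(2*(-5)²)) + 2*(-179) = (2*25)*(1 + 2*(2*25)) - 358 = 50*(1 + 2*50) - 358 = 50*(1 + 100) - 358 = 50*101 - 358 = 5050 - 358 = 4692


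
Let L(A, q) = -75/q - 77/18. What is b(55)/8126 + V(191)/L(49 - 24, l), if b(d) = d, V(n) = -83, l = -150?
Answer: 89294/4063 ≈ 21.977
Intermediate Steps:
L(A, q) = -77/18 - 75/q (L(A, q) = -75/q - 77*1/18 = -75/q - 77/18 = -77/18 - 75/q)
b(55)/8126 + V(191)/L(49 - 24, l) = 55/8126 - 83/(-77/18 - 75/(-150)) = 55*(1/8126) - 83/(-77/18 - 75*(-1/150)) = 55/8126 - 83/(-77/18 + ½) = 55/8126 - 83/(-34/9) = 55/8126 - 83*(-9/34) = 55/8126 + 747/34 = 89294/4063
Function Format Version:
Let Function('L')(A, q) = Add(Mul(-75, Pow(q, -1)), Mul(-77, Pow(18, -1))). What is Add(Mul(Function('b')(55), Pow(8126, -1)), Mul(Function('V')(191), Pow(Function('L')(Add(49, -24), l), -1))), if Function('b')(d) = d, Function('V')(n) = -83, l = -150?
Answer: Rational(89294, 4063) ≈ 21.977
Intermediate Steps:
Function('L')(A, q) = Add(Rational(-77, 18), Mul(-75, Pow(q, -1))) (Function('L')(A, q) = Add(Mul(-75, Pow(q, -1)), Mul(-77, Rational(1, 18))) = Add(Mul(-75, Pow(q, -1)), Rational(-77, 18)) = Add(Rational(-77, 18), Mul(-75, Pow(q, -1))))
Add(Mul(Function('b')(55), Pow(8126, -1)), Mul(Function('V')(191), Pow(Function('L')(Add(49, -24), l), -1))) = Add(Mul(55, Pow(8126, -1)), Mul(-83, Pow(Add(Rational(-77, 18), Mul(-75, Pow(-150, -1))), -1))) = Add(Mul(55, Rational(1, 8126)), Mul(-83, Pow(Add(Rational(-77, 18), Mul(-75, Rational(-1, 150))), -1))) = Add(Rational(55, 8126), Mul(-83, Pow(Add(Rational(-77, 18), Rational(1, 2)), -1))) = Add(Rational(55, 8126), Mul(-83, Pow(Rational(-34, 9), -1))) = Add(Rational(55, 8126), Mul(-83, Rational(-9, 34))) = Add(Rational(55, 8126), Rational(747, 34)) = Rational(89294, 4063)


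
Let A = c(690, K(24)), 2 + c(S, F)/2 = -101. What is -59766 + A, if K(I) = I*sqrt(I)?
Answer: -59972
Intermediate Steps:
K(I) = I**(3/2)
c(S, F) = -206 (c(S, F) = -4 + 2*(-101) = -4 - 202 = -206)
A = -206
-59766 + A = -59766 - 206 = -59972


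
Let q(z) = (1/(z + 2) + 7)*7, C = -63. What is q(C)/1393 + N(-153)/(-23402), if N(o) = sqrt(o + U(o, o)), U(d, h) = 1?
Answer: 426/12139 - I*sqrt(38)/11701 ≈ 0.035093 - 0.00052683*I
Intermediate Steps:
q(z) = 49 + 7/(2 + z) (q(z) = (1/(2 + z) + 7)*7 = (7 + 1/(2 + z))*7 = 49 + 7/(2 + z))
N(o) = sqrt(1 + o) (N(o) = sqrt(o + 1) = sqrt(1 + o))
q(C)/1393 + N(-153)/(-23402) = (7*(15 + 7*(-63))/(2 - 63))/1393 + sqrt(1 - 153)/(-23402) = (7*(15 - 441)/(-61))*(1/1393) + sqrt(-152)*(-1/23402) = (7*(-1/61)*(-426))*(1/1393) + (2*I*sqrt(38))*(-1/23402) = (2982/61)*(1/1393) - I*sqrt(38)/11701 = 426/12139 - I*sqrt(38)/11701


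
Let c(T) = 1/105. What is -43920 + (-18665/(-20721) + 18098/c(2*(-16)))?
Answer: 38465861435/20721 ≈ 1.8564e+6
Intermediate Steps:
c(T) = 1/105
-43920 + (-18665/(-20721) + 18098/c(2*(-16))) = -43920 + (-18665/(-20721) + 18098/(1/105)) = -43920 + (-18665*(-1/20721) + 18098*105) = -43920 + (18665/20721 + 1900290) = -43920 + 39375927755/20721 = 38465861435/20721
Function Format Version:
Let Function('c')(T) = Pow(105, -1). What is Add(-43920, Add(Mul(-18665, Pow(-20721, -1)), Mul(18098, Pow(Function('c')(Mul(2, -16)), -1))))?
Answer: Rational(38465861435, 20721) ≈ 1.8564e+6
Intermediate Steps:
Function('c')(T) = Rational(1, 105)
Add(-43920, Add(Mul(-18665, Pow(-20721, -1)), Mul(18098, Pow(Function('c')(Mul(2, -16)), -1)))) = Add(-43920, Add(Mul(-18665, Pow(-20721, -1)), Mul(18098, Pow(Rational(1, 105), -1)))) = Add(-43920, Add(Mul(-18665, Rational(-1, 20721)), Mul(18098, 105))) = Add(-43920, Add(Rational(18665, 20721), 1900290)) = Add(-43920, Rational(39375927755, 20721)) = Rational(38465861435, 20721)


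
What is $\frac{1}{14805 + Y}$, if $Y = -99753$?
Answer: $- \frac{1}{84948} \approx -1.1772 \cdot 10^{-5}$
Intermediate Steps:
$\frac{1}{14805 + Y} = \frac{1}{14805 - 99753} = \frac{1}{-84948} = - \frac{1}{84948}$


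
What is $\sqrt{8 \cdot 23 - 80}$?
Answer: $2 \sqrt{26} \approx 10.198$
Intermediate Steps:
$\sqrt{8 \cdot 23 - 80} = \sqrt{184 - 80} = \sqrt{104} = 2 \sqrt{26}$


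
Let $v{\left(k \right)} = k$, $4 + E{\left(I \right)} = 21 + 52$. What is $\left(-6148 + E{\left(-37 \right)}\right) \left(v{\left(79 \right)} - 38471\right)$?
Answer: $233384968$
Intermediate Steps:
$E{\left(I \right)} = 69$ ($E{\left(I \right)} = -4 + \left(21 + 52\right) = -4 + 73 = 69$)
$\left(-6148 + E{\left(-37 \right)}\right) \left(v{\left(79 \right)} - 38471\right) = \left(-6148 + 69\right) \left(79 - 38471\right) = \left(-6079\right) \left(-38392\right) = 233384968$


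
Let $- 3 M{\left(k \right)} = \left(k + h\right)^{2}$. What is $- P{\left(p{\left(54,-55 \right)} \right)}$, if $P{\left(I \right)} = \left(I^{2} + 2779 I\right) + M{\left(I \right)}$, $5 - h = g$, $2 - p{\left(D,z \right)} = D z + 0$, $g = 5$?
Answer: $- \frac{42443132}{3} \approx -1.4148 \cdot 10^{7}$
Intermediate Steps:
$p{\left(D,z \right)} = 2 - D z$ ($p{\left(D,z \right)} = 2 - \left(D z + 0\right) = 2 - D z$)
$h = 0$ ($h = 5 - 5 = 0$)
$M{\left(k \right)} = - \frac{k^{2}}{3}$ ($M{\left(k \right)} = - \frac{\left(k + 0\right)^{2}}{3} = - \frac{k^{2}}{3}$)
$P{\left(I \right)} = 2779 I + \frac{2 I^{2}}{3}$ ($P{\left(I \right)} = \left(I^{2} + 2779 I\right) - \frac{I^{2}}{3} = 2779 I + \frac{2 I^{2}}{3}$)
$- P{\left(p{\left(54,-55 \right)} \right)} = - \frac{\left(2 - 54 \left(-55\right)\right) \left(8337 + 2 \left(2 - 54 \left(-55\right)\right)\right)}{3} = - \frac{\left(2 + 2970\right) \left(8337 + 2 \left(2 + 2970\right)\right)}{3} = - \frac{2972 \left(8337 + 2 \cdot 2972\right)}{3} = - \frac{2972 \left(8337 + 5944\right)}{3} = - \frac{2972 \cdot 14281}{3} = \left(-1\right) \frac{42443132}{3} = - \frac{42443132}{3}$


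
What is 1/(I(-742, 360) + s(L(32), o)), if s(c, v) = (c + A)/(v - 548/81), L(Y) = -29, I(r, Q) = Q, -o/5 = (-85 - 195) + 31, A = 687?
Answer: 100297/36160218 ≈ 0.0027737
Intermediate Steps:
o = 1245 (o = -5*((-85 - 195) + 31) = -5*(-280 + 31) = -5*(-249) = 1245)
s(c, v) = (687 + c)/(-548/81 + v) (s(c, v) = (c + 687)/(v - 548/81) = (687 + c)/(v - 548*1/81) = (687 + c)/(v - 548/81) = (687 + c)/(-548/81 + v))
1/(I(-742, 360) + s(L(32), o)) = 1/(360 + 81*(687 - 29)/(-548 + 81*1245)) = 1/(360 + 81*658/(-548 + 100845)) = 1/(360 + 81*658/100297) = 1/(360 + 81*(1/100297)*658) = 1/(360 + 53298/100297) = 1/(36160218/100297) = 100297/36160218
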